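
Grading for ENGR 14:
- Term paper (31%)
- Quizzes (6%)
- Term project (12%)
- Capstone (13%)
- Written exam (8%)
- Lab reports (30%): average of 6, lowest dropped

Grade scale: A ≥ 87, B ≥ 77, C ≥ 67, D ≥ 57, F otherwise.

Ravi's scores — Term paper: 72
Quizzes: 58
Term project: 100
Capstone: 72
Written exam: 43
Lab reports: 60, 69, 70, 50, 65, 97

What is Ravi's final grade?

C

Lab reports: drop 50 → average of remaining 5 = 361/5 = 72.2
Weighted total:
  Term paper 72 × 0.31 = 22.32
  Quizzes 58 × 0.06 = 3.48
  Term project 100 × 0.12 = 12
  Capstone 72 × 0.13 = 9.36
  Written exam 43 × 0.08 = 3.44
  Lab reports 72.2 × 0.3 = 21.66
Sum = 72.26
72.26 is ≥ 67 and < 77 → C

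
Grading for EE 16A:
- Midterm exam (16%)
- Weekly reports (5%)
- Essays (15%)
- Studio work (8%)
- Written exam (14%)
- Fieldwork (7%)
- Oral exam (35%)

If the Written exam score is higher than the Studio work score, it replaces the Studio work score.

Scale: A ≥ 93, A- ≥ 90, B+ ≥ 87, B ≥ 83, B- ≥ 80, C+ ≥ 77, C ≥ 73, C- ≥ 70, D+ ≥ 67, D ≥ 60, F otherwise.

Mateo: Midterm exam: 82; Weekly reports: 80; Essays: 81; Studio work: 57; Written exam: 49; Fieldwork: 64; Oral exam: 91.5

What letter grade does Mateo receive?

C+

Written exam (49) ≤ Studio work (57), so Studio work stays at 57.
Weighted total:
  Midterm exam 82 × 0.16 = 13.12
  Weekly reports 80 × 0.05 = 4
  Essays 81 × 0.15 = 12.15
  Studio work 57 × 0.08 = 4.56
  Written exam 49 × 0.14 = 6.86
  Fieldwork 64 × 0.07 = 4.48
  Oral exam 91.5 × 0.35 = 32.025
Sum = 77.195
77.195 is ≥ 77 and < 80 → C+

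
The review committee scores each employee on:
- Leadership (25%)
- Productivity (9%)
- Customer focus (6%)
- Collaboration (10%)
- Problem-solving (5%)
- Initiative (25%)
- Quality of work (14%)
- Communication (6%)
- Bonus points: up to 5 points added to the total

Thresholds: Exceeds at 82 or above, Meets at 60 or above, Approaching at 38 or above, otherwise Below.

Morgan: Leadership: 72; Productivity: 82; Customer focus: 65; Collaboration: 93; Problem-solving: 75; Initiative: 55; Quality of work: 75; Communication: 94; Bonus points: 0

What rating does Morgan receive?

Weighted total:
  Leadership 72 × 0.25 = 18
  Productivity 82 × 0.09 = 7.38
  Customer focus 65 × 0.06 = 3.9
  Collaboration 93 × 0.1 = 9.3
  Problem-solving 75 × 0.05 = 3.75
  Initiative 55 × 0.25 = 13.75
  Quality of work 75 × 0.14 = 10.5
  Communication 94 × 0.06 = 5.64
Sum = 72.22
Bonus points: 72.22 + 0 = 72.22
72.22 is ≥ 60 and < 82 → Meets

Meets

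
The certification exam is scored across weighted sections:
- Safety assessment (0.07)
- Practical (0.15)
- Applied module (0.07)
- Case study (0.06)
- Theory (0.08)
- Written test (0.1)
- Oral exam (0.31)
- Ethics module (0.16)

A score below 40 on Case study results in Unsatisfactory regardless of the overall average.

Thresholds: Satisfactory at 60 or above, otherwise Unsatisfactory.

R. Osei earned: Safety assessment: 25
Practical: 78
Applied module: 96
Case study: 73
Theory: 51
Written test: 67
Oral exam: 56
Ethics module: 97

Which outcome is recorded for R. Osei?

Satisfactory

Case study score 73 ≥ 40: minimum met.
Weighted total:
  Safety assessment 25 × 0.07 = 1.75
  Practical 78 × 0.15 = 11.7
  Applied module 96 × 0.07 = 6.72
  Case study 73 × 0.06 = 4.38
  Theory 51 × 0.08 = 4.08
  Written test 67 × 0.1 = 6.7
  Oral exam 56 × 0.31 = 17.36
  Ethics module 97 × 0.16 = 15.52
Sum = 68.21
68.21 ≥ 60 → Satisfactory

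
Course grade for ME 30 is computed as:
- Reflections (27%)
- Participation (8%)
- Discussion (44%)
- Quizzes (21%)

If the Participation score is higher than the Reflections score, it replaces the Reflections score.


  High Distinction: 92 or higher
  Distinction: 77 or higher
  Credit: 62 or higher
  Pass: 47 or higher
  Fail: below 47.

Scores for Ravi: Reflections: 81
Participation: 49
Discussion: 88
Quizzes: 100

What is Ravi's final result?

Distinction

Participation (49) ≤ Reflections (81), so Reflections stays at 81.
Weighted total:
  Reflections 81 × 0.27 = 21.87
  Participation 49 × 0.08 = 3.92
  Discussion 88 × 0.44 = 38.72
  Quizzes 100 × 0.21 = 21
Sum = 85.51
85.51 is ≥ 77 and < 92 → Distinction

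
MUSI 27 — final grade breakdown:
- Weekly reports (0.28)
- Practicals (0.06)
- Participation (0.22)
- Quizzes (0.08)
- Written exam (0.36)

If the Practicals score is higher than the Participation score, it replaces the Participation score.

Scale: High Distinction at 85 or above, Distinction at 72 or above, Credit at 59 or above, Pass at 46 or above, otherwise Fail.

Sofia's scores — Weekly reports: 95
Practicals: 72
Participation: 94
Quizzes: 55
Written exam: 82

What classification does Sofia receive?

High Distinction

Practicals (72) ≤ Participation (94), so Participation stays at 94.
Weighted total:
  Weekly reports 95 × 0.28 = 26.6
  Practicals 72 × 0.06 = 4.32
  Participation 94 × 0.22 = 20.68
  Quizzes 55 × 0.08 = 4.4
  Written exam 82 × 0.36 = 29.52
Sum = 85.52
85.52 ≥ 85 → High Distinction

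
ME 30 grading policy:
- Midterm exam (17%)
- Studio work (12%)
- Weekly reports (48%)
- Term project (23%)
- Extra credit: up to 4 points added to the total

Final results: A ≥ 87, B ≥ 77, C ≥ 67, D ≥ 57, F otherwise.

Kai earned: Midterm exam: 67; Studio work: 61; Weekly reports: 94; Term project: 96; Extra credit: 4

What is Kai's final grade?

A

Weighted total:
  Midterm exam 67 × 0.17 = 11.39
  Studio work 61 × 0.12 = 7.32
  Weekly reports 94 × 0.48 = 45.12
  Term project 96 × 0.23 = 22.08
Sum = 85.91
Extra credit: 85.91 + 4 = 89.91
89.91 ≥ 87 → A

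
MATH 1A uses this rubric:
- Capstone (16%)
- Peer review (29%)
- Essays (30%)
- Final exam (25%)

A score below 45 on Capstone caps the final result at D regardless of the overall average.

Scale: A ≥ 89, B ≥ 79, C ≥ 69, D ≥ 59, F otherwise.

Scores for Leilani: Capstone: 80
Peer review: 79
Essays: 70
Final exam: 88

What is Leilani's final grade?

C

Capstone score 80 ≥ 45: minimum met.
Weighted total:
  Capstone 80 × 0.16 = 12.8
  Peer review 79 × 0.29 = 22.91
  Essays 70 × 0.3 = 21
  Final exam 88 × 0.25 = 22
Sum = 78.71
78.71 is ≥ 69 and < 79 → C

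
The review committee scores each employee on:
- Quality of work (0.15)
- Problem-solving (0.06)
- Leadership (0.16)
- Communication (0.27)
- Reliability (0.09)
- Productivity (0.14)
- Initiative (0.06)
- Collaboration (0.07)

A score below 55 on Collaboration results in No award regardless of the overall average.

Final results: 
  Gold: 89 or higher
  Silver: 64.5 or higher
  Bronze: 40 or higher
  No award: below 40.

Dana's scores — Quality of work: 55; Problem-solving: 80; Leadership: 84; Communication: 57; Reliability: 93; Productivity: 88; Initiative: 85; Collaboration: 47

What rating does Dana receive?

No award

Collaboration score 47 < 55: minimum not met.
Weighted total:
  Quality of work 55 × 0.15 = 8.25
  Problem-solving 80 × 0.06 = 4.8
  Leadership 84 × 0.16 = 13.44
  Communication 57 × 0.27 = 15.39
  Reliability 93 × 0.09 = 8.37
  Productivity 88 × 0.14 = 12.32
  Initiative 85 × 0.06 = 5.1
  Collaboration 47 × 0.07 = 3.29
Sum = 70.96
Because the Collaboration minimum was not met, the result is No award.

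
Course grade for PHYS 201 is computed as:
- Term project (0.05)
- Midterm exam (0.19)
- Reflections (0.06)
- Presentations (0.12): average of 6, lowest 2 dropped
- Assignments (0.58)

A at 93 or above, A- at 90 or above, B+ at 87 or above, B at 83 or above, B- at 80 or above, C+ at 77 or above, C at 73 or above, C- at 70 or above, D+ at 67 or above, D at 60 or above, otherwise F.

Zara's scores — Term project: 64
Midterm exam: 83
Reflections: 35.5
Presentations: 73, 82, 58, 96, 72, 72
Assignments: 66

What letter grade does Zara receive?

D+

Presentations: drop 58, 72 → average of remaining 4 = 323/4 = 80.75
Weighted total:
  Term project 64 × 0.05 = 3.2
  Midterm exam 83 × 0.19 = 15.77
  Reflections 35.5 × 0.06 = 2.13
  Presentations 80.75 × 0.12 = 9.69
  Assignments 66 × 0.58 = 38.28
Sum = 69.07
69.07 is ≥ 67 and < 70 → D+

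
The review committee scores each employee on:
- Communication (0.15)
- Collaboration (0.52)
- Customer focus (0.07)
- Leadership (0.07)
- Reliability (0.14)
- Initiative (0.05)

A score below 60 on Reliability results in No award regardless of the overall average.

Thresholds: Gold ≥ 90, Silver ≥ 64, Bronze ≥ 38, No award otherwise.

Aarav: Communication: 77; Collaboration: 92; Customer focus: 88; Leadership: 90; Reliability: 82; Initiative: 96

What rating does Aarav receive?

Silver

Reliability score 82 ≥ 60: minimum met.
Weighted total:
  Communication 77 × 0.15 = 11.55
  Collaboration 92 × 0.52 = 47.84
  Customer focus 88 × 0.07 = 6.16
  Leadership 90 × 0.07 = 6.3
  Reliability 82 × 0.14 = 11.48
  Initiative 96 × 0.05 = 4.8
Sum = 88.13
88.13 is ≥ 64 and < 90 → Silver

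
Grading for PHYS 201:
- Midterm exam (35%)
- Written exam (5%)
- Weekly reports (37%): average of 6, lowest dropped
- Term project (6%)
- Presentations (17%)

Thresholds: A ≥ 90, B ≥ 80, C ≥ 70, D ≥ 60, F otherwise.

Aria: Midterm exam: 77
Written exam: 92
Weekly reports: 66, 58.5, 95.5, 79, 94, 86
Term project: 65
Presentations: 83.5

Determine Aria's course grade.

Weekly reports: drop 58.5 → average of remaining 5 = 420.5/5 = 84.1
Weighted total:
  Midterm exam 77 × 0.35 = 26.95
  Written exam 92 × 0.05 = 4.6
  Weekly reports 84.1 × 0.37 = 31.117
  Term project 65 × 0.06 = 3.9
  Presentations 83.5 × 0.17 = 14.195
Sum = 80.762
80.762 is ≥ 80 and < 90 → B

B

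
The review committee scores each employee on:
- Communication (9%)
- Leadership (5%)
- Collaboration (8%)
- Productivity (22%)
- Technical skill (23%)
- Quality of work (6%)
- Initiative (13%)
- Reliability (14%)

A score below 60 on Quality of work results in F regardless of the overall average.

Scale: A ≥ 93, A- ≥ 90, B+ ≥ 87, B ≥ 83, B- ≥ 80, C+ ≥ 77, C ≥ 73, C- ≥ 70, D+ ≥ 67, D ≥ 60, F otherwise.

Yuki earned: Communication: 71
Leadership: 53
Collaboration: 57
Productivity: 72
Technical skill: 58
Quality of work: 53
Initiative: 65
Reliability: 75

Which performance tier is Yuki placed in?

F

Quality of work score 53 < 60: minimum not met.
Weighted total:
  Communication 71 × 0.09 = 6.39
  Leadership 53 × 0.05 = 2.65
  Collaboration 57 × 0.08 = 4.56
  Productivity 72 × 0.22 = 15.84
  Technical skill 58 × 0.23 = 13.34
  Quality of work 53 × 0.06 = 3.18
  Initiative 65 × 0.13 = 8.45
  Reliability 75 × 0.14 = 10.5
Sum = 64.91
Because the Quality of work minimum was not met, the result is F.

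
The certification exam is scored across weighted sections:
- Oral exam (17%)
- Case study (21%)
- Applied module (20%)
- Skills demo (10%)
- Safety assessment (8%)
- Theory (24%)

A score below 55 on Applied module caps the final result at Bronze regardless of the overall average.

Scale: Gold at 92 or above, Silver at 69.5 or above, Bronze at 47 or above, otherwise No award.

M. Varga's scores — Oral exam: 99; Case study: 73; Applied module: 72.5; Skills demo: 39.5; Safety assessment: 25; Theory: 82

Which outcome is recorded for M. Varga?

Silver

Applied module score 72.5 ≥ 55: minimum met.
Weighted total:
  Oral exam 99 × 0.17 = 16.83
  Case study 73 × 0.21 = 15.33
  Applied module 72.5 × 0.2 = 14.5
  Skills demo 39.5 × 0.1 = 3.95
  Safety assessment 25 × 0.08 = 2
  Theory 82 × 0.24 = 19.68
Sum = 72.29
72.29 is ≥ 69.5 and < 92 → Silver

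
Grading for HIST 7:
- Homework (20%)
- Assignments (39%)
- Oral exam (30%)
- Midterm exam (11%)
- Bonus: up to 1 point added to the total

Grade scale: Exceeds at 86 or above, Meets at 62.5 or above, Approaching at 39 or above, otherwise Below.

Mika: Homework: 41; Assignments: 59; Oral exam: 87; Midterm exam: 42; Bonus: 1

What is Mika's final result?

Meets

Weighted total:
  Homework 41 × 0.2 = 8.2
  Assignments 59 × 0.39 = 23.01
  Oral exam 87 × 0.3 = 26.1
  Midterm exam 42 × 0.11 = 4.62
Sum = 61.93
Bonus: 61.93 + 1 = 62.93
62.93 is ≥ 62.5 and < 86 → Meets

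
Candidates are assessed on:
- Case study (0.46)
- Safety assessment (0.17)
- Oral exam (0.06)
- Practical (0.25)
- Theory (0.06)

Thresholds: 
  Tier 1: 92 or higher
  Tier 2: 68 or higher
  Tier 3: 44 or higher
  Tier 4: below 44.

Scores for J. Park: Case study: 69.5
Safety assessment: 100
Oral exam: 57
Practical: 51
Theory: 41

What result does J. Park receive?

Tier 3

Weighted total:
  Case study 69.5 × 0.46 = 31.97
  Safety assessment 100 × 0.17 = 17
  Oral exam 57 × 0.06 = 3.42
  Practical 51 × 0.25 = 12.75
  Theory 41 × 0.06 = 2.46
Sum = 67.6
67.6 is ≥ 44 and < 68 → Tier 3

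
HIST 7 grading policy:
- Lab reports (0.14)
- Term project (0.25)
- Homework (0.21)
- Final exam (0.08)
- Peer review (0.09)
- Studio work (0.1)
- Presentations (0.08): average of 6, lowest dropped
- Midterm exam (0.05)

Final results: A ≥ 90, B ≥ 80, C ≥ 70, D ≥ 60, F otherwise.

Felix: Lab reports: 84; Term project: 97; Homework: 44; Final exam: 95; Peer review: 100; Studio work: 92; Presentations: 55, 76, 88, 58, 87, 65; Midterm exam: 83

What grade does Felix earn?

Presentations: drop 55 → average of remaining 5 = 374/5 = 74.8
Weighted total:
  Lab reports 84 × 0.14 = 11.76
  Term project 97 × 0.25 = 24.25
  Homework 44 × 0.21 = 9.24
  Final exam 95 × 0.08 = 7.6
  Peer review 100 × 0.09 = 9
  Studio work 92 × 0.1 = 9.2
  Presentations 74.8 × 0.08 = 5.984
  Midterm exam 83 × 0.05 = 4.15
Sum = 81.184
81.184 is ≥ 80 and < 90 → B

B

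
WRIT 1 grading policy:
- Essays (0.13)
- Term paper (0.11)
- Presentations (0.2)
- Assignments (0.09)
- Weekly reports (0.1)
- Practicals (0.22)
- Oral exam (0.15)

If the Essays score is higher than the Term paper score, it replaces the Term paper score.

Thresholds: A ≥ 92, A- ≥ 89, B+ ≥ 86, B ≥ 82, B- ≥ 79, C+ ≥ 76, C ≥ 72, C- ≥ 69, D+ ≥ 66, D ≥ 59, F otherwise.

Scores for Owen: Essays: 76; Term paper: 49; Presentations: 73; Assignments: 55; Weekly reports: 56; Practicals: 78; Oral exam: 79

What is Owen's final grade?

C

Essays (76) > Term paper (49), so Term paper counts as 76.
Weighted total:
  Essays 76 × 0.13 = 9.88
  Term paper 76 × 0.11 = 8.36
  Presentations 73 × 0.2 = 14.6
  Assignments 55 × 0.09 = 4.95
  Weekly reports 56 × 0.1 = 5.6
  Practicals 78 × 0.22 = 17.16
  Oral exam 79 × 0.15 = 11.85
Sum = 72.4
72.4 is ≥ 72 and < 76 → C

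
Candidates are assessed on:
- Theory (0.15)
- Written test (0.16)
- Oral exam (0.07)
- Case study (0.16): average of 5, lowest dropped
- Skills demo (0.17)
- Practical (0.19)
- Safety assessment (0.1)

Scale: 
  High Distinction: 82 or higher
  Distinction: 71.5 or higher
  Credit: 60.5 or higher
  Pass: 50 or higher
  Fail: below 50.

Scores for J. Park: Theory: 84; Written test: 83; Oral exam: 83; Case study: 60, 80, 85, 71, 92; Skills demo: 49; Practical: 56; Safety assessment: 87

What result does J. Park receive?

Case study: drop 60 → average of remaining 4 = 328/4 = 82
Weighted total:
  Theory 84 × 0.15 = 12.6
  Written test 83 × 0.16 = 13.28
  Oral exam 83 × 0.07 = 5.81
  Case study 82 × 0.16 = 13.12
  Skills demo 49 × 0.17 = 8.33
  Practical 56 × 0.19 = 10.64
  Safety assessment 87 × 0.1 = 8.7
Sum = 72.48
72.48 is ≥ 71.5 and < 82 → Distinction

Distinction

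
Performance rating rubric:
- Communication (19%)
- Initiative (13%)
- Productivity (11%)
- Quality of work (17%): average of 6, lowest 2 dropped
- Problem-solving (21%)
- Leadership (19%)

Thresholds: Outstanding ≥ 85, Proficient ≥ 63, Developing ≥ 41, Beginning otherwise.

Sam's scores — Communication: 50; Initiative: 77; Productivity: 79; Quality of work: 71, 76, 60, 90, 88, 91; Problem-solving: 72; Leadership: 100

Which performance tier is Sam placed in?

Proficient

Quality of work: drop 60, 71 → average of remaining 4 = 345/4 = 86.25
Weighted total:
  Communication 50 × 0.19 = 9.5
  Initiative 77 × 0.13 = 10.01
  Productivity 79 × 0.11 = 8.69
  Quality of work 86.25 × 0.17 = 14.6625
  Problem-solving 72 × 0.21 = 15.12
  Leadership 100 × 0.19 = 19
Sum = 76.9825
76.9825 is ≥ 63 and < 85 → Proficient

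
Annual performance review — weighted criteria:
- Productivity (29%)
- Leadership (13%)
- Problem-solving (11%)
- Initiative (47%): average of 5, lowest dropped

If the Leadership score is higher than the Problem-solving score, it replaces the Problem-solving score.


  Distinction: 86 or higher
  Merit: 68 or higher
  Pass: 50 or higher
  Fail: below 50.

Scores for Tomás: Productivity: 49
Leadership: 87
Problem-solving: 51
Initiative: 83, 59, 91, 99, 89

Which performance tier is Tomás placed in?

Initiative: drop 59 → average of remaining 4 = 362/4 = 90.5
Leadership (87) > Problem-solving (51), so Problem-solving counts as 87.
Weighted total:
  Productivity 49 × 0.29 = 14.21
  Leadership 87 × 0.13 = 11.31
  Problem-solving 87 × 0.11 = 9.57
  Initiative 90.5 × 0.47 = 42.535
Sum = 77.625
77.625 is ≥ 68 and < 86 → Merit

Merit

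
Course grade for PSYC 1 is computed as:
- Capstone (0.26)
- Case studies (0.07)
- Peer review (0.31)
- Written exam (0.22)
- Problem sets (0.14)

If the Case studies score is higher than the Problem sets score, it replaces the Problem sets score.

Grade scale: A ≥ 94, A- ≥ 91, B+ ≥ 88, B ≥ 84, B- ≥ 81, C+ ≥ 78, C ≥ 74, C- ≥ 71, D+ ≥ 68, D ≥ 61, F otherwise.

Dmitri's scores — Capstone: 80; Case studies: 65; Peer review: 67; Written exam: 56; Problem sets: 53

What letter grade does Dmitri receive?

D

Case studies (65) > Problem sets (53), so Problem sets counts as 65.
Weighted total:
  Capstone 80 × 0.26 = 20.8
  Case studies 65 × 0.07 = 4.55
  Peer review 67 × 0.31 = 20.77
  Written exam 56 × 0.22 = 12.32
  Problem sets 65 × 0.14 = 9.1
Sum = 67.54
67.54 is ≥ 61 and < 68 → D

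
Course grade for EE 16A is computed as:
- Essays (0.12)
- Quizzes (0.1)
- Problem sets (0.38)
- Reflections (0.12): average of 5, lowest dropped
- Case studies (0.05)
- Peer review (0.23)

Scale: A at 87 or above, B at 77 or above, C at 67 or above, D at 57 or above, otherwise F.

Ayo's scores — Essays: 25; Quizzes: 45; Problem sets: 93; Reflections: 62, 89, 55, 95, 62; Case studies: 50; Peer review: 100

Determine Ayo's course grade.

B

Reflections: drop 55 → average of remaining 4 = 308/4 = 77
Weighted total:
  Essays 25 × 0.12 = 3
  Quizzes 45 × 0.1 = 4.5
  Problem sets 93 × 0.38 = 35.34
  Reflections 77 × 0.12 = 9.24
  Case studies 50 × 0.05 = 2.5
  Peer review 100 × 0.23 = 23
Sum = 77.58
77.58 is ≥ 77 and < 87 → B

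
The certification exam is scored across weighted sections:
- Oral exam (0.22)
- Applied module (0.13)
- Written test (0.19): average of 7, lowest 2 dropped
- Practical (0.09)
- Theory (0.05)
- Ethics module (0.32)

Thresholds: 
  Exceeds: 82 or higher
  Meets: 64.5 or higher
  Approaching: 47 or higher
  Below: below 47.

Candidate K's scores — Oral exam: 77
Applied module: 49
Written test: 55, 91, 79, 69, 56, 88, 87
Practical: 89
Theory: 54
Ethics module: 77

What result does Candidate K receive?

Written test: drop 55, 56 → average of remaining 5 = 414/5 = 82.8
Weighted total:
  Oral exam 77 × 0.22 = 16.94
  Applied module 49 × 0.13 = 6.37
  Written test 82.8 × 0.19 = 15.732
  Practical 89 × 0.09 = 8.01
  Theory 54 × 0.05 = 2.7
  Ethics module 77 × 0.32 = 24.64
Sum = 74.392
74.392 is ≥ 64.5 and < 82 → Meets

Meets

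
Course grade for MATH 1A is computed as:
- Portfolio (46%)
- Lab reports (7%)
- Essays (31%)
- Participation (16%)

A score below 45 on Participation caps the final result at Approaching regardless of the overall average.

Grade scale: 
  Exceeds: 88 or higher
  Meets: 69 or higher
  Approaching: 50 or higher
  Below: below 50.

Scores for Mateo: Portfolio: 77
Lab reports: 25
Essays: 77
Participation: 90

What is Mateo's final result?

Meets

Participation score 90 ≥ 45: minimum met.
Weighted total:
  Portfolio 77 × 0.46 = 35.42
  Lab reports 25 × 0.07 = 1.75
  Essays 77 × 0.31 = 23.87
  Participation 90 × 0.16 = 14.4
Sum = 75.44
75.44 is ≥ 69 and < 88 → Meets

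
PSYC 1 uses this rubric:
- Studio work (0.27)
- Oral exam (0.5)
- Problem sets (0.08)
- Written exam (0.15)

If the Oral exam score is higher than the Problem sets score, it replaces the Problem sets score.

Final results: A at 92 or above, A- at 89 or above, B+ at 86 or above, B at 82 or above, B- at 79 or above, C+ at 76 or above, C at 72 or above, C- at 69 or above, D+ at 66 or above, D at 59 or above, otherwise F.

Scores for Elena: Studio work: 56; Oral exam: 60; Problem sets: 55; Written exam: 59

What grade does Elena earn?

Oral exam (60) > Problem sets (55), so Problem sets counts as 60.
Weighted total:
  Studio work 56 × 0.27 = 15.12
  Oral exam 60 × 0.5 = 30
  Problem sets 60 × 0.08 = 4.8
  Written exam 59 × 0.15 = 8.85
Sum = 58.77
58.77 < 59 → F

F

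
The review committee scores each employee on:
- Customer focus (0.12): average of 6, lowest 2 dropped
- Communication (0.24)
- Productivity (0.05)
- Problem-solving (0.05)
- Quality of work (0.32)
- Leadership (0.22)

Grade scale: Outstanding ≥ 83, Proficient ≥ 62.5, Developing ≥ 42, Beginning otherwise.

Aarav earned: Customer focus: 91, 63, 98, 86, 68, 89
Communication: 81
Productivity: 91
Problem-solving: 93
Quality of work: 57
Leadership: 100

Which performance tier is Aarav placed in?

Customer focus: drop 63, 68 → average of remaining 4 = 364/4 = 91
Weighted total:
  Customer focus 91 × 0.12 = 10.92
  Communication 81 × 0.24 = 19.44
  Productivity 91 × 0.05 = 4.55
  Problem-solving 93 × 0.05 = 4.65
  Quality of work 57 × 0.32 = 18.24
  Leadership 100 × 0.22 = 22
Sum = 79.8
79.8 is ≥ 62.5 and < 83 → Proficient

Proficient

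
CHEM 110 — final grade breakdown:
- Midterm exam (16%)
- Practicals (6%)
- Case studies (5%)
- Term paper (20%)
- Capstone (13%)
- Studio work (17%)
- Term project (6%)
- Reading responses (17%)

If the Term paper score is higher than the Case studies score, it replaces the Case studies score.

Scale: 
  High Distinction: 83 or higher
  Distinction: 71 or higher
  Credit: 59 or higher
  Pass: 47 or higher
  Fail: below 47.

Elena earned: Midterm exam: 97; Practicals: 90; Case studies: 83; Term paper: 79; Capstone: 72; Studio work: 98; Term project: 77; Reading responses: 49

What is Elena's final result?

Term paper (79) ≤ Case studies (83), so Case studies stays at 83.
Weighted total:
  Midterm exam 97 × 0.16 = 15.52
  Practicals 90 × 0.06 = 5.4
  Case studies 83 × 0.05 = 4.15
  Term paper 79 × 0.2 = 15.8
  Capstone 72 × 0.13 = 9.36
  Studio work 98 × 0.17 = 16.66
  Term project 77 × 0.06 = 4.62
  Reading responses 49 × 0.17 = 8.33
Sum = 79.84
79.84 is ≥ 71 and < 83 → Distinction

Distinction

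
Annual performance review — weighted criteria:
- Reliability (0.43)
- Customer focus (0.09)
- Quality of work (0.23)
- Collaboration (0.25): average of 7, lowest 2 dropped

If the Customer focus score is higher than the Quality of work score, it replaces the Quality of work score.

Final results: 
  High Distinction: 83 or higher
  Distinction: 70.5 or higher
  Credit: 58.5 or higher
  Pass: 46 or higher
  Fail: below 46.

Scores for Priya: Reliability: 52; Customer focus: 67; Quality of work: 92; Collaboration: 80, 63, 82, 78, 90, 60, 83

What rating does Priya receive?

Collaboration: drop 60, 63 → average of remaining 5 = 413/5 = 82.6
Customer focus (67) ≤ Quality of work (92), so Quality of work stays at 92.
Weighted total:
  Reliability 52 × 0.43 = 22.36
  Customer focus 67 × 0.09 = 6.03
  Quality of work 92 × 0.23 = 21.16
  Collaboration 82.6 × 0.25 = 20.65
Sum = 70.2
70.2 is ≥ 58.5 and < 70.5 → Credit

Credit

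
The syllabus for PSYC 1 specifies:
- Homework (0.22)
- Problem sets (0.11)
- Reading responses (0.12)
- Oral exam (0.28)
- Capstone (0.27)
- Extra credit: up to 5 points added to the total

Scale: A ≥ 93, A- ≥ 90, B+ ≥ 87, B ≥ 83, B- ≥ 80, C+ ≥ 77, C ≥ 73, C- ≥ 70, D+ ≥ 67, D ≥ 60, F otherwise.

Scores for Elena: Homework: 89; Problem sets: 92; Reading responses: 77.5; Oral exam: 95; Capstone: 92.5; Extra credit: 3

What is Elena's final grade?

Weighted total:
  Homework 89 × 0.22 = 19.58
  Problem sets 92 × 0.11 = 10.12
  Reading responses 77.5 × 0.12 = 9.3
  Oral exam 95 × 0.28 = 26.6
  Capstone 92.5 × 0.27 = 24.975
Sum = 90.575
Extra credit: 90.575 + 3 = 93.575
93.575 ≥ 93 → A

A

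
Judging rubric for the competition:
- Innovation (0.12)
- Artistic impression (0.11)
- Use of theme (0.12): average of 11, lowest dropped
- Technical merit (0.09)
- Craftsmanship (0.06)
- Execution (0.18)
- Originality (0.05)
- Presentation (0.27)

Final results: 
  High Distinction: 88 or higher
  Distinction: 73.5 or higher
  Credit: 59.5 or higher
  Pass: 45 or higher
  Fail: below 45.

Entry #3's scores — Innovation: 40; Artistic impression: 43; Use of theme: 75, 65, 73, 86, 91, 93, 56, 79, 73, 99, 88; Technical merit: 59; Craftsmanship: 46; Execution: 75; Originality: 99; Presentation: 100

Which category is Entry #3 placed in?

Credit

Use of theme: drop 56 → average of remaining 10 = 822/10 = 82.2
Weighted total:
  Innovation 40 × 0.12 = 4.8
  Artistic impression 43 × 0.11 = 4.73
  Use of theme 82.2 × 0.12 = 9.864
  Technical merit 59 × 0.09 = 5.31
  Craftsmanship 46 × 0.06 = 2.76
  Execution 75 × 0.18 = 13.5
  Originality 99 × 0.05 = 4.95
  Presentation 100 × 0.27 = 27
Sum = 72.914
72.914 is ≥ 59.5 and < 73.5 → Credit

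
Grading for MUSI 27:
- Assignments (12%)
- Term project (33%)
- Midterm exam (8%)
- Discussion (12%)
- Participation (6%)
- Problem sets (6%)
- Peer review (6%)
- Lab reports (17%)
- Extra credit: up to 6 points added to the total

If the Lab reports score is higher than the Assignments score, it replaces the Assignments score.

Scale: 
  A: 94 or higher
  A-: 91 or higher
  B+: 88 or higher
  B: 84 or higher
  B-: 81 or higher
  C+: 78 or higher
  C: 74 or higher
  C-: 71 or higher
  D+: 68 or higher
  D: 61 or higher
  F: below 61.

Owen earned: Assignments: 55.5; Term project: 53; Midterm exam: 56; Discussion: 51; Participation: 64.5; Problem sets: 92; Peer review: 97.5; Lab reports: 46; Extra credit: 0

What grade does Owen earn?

F

Lab reports (46) ≤ Assignments (55.5), so Assignments stays at 55.5.
Weighted total:
  Assignments 55.5 × 0.12 = 6.66
  Term project 53 × 0.33 = 17.49
  Midterm exam 56 × 0.08 = 4.48
  Discussion 51 × 0.12 = 6.12
  Participation 64.5 × 0.06 = 3.87
  Problem sets 92 × 0.06 = 5.52
  Peer review 97.5 × 0.06 = 5.85
  Lab reports 46 × 0.17 = 7.82
Sum = 57.81
Extra credit: 57.81 + 0 = 57.81
57.81 < 61 → F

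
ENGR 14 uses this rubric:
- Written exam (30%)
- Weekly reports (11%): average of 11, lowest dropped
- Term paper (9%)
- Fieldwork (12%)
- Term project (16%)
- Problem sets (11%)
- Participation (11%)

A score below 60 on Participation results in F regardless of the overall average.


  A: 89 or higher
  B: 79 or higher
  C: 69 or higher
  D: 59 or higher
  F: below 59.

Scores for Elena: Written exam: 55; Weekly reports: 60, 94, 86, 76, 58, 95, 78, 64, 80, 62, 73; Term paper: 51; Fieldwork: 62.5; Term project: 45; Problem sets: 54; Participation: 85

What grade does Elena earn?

D

Weekly reports: drop 58 → average of remaining 10 = 768/10 = 76.8
Participation score 85 ≥ 60: minimum met.
Weighted total:
  Written exam 55 × 0.3 = 16.5
  Weekly reports 76.8 × 0.11 = 8.448
  Term paper 51 × 0.09 = 4.59
  Fieldwork 62.5 × 0.12 = 7.5
  Term project 45 × 0.16 = 7.2
  Problem sets 54 × 0.11 = 5.94
  Participation 85 × 0.11 = 9.35
Sum = 59.528
59.528 is ≥ 59 and < 69 → D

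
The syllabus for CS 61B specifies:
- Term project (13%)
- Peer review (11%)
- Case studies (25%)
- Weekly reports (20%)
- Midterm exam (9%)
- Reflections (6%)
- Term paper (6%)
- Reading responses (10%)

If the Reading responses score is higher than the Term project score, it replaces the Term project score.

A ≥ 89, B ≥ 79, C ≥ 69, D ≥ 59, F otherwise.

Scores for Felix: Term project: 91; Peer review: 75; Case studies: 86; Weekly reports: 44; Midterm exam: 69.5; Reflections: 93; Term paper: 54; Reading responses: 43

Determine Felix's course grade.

C

Reading responses (43) ≤ Term project (91), so Term project stays at 91.
Weighted total:
  Term project 91 × 0.13 = 11.83
  Peer review 75 × 0.11 = 8.25
  Case studies 86 × 0.25 = 21.5
  Weekly reports 44 × 0.2 = 8.8
  Midterm exam 69.5 × 0.09 = 6.255
  Reflections 93 × 0.06 = 5.58
  Term paper 54 × 0.06 = 3.24
  Reading responses 43 × 0.1 = 4.3
Sum = 69.755
69.755 is ≥ 69 and < 79 → C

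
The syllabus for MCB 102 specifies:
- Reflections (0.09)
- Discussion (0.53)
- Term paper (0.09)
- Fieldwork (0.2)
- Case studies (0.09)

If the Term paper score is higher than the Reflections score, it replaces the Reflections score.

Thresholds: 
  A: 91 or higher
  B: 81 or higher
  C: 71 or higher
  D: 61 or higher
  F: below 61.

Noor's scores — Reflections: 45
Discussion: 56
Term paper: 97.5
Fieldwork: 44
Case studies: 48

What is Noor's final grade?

F

Term paper (97.5) > Reflections (45), so Reflections counts as 97.5.
Weighted total:
  Reflections 97.5 × 0.09 = 8.775
  Discussion 56 × 0.53 = 29.68
  Term paper 97.5 × 0.09 = 8.775
  Fieldwork 44 × 0.2 = 8.8
  Case studies 48 × 0.09 = 4.32
Sum = 60.35
60.35 < 61 → F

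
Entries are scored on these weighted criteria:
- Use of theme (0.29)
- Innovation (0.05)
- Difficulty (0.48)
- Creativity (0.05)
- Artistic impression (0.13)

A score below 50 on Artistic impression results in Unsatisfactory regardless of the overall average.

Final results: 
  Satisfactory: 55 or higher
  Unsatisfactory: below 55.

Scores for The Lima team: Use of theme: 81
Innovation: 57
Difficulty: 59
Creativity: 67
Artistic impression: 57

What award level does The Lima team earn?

Artistic impression score 57 ≥ 50: minimum met.
Weighted total:
  Use of theme 81 × 0.29 = 23.49
  Innovation 57 × 0.05 = 2.85
  Difficulty 59 × 0.48 = 28.32
  Creativity 67 × 0.05 = 3.35
  Artistic impression 57 × 0.13 = 7.41
Sum = 65.42
65.42 ≥ 55 → Satisfactory

Satisfactory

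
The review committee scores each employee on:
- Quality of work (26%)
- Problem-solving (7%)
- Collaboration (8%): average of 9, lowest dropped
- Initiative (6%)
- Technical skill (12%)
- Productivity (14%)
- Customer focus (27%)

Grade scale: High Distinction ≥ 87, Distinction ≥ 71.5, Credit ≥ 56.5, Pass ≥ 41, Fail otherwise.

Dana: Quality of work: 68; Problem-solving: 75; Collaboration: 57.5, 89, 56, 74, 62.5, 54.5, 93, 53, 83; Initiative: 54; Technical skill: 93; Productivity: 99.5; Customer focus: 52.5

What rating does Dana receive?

Credit

Collaboration: drop 53 → average of remaining 8 = 569.5/8 = 71.1875
Weighted total:
  Quality of work 68 × 0.26 = 17.68
  Problem-solving 75 × 0.07 = 5.25
  Collaboration 71.1875 × 0.08 = 5.695
  Initiative 54 × 0.06 = 3.24
  Technical skill 93 × 0.12 = 11.16
  Productivity 99.5 × 0.14 = 13.93
  Customer focus 52.5 × 0.27 = 14.175
Sum = 71.13
71.13 is ≥ 56.5 and < 71.5 → Credit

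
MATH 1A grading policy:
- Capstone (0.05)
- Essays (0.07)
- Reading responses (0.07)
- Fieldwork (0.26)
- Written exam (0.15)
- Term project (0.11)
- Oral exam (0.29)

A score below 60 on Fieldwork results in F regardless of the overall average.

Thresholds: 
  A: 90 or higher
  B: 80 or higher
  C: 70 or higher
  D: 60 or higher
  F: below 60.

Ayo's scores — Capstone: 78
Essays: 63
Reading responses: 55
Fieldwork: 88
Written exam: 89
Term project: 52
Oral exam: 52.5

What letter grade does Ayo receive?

Fieldwork score 88 ≥ 60: minimum met.
Weighted total:
  Capstone 78 × 0.05 = 3.9
  Essays 63 × 0.07 = 4.41
  Reading responses 55 × 0.07 = 3.85
  Fieldwork 88 × 0.26 = 22.88
  Written exam 89 × 0.15 = 13.35
  Term project 52 × 0.11 = 5.72
  Oral exam 52.5 × 0.29 = 15.225
Sum = 69.335
69.335 is ≥ 60 and < 70 → D

D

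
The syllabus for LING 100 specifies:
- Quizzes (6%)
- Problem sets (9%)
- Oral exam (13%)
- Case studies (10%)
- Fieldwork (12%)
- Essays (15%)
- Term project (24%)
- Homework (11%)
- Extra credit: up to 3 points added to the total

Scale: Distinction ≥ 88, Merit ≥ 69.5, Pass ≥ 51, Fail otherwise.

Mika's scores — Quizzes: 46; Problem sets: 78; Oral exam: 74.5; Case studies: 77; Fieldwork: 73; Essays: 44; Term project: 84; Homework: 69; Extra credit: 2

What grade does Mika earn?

Merit

Weighted total:
  Quizzes 46 × 0.06 = 2.76
  Problem sets 78 × 0.09 = 7.02
  Oral exam 74.5 × 0.13 = 9.685
  Case studies 77 × 0.1 = 7.7
  Fieldwork 73 × 0.12 = 8.76
  Essays 44 × 0.15 = 6.6
  Term project 84 × 0.24 = 20.16
  Homework 69 × 0.11 = 7.59
Sum = 70.275
Extra credit: 70.275 + 2 = 72.275
72.275 is ≥ 69.5 and < 88 → Merit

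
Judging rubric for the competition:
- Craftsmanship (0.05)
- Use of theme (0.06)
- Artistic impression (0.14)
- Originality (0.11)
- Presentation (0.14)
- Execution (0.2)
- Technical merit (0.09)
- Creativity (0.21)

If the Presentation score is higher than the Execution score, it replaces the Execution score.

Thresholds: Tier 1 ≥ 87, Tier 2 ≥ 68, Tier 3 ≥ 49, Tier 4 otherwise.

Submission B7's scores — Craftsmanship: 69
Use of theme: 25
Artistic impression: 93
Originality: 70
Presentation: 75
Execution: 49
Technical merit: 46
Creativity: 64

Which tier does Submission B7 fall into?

Tier 2

Presentation (75) > Execution (49), so Execution counts as 75.
Weighted total:
  Craftsmanship 69 × 0.05 = 3.45
  Use of theme 25 × 0.06 = 1.5
  Artistic impression 93 × 0.14 = 13.02
  Originality 70 × 0.11 = 7.7
  Presentation 75 × 0.14 = 10.5
  Execution 75 × 0.2 = 15
  Technical merit 46 × 0.09 = 4.14
  Creativity 64 × 0.21 = 13.44
Sum = 68.75
68.75 is ≥ 68 and < 87 → Tier 2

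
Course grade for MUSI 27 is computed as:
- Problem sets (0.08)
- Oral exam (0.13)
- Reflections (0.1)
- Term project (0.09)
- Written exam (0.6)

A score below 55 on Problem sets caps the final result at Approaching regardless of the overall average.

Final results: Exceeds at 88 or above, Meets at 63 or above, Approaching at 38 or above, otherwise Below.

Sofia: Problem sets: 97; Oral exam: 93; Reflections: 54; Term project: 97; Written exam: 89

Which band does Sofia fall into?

Meets

Problem sets score 97 ≥ 55: minimum met.
Weighted total:
  Problem sets 97 × 0.08 = 7.76
  Oral exam 93 × 0.13 = 12.09
  Reflections 54 × 0.1 = 5.4
  Term project 97 × 0.09 = 8.73
  Written exam 89 × 0.6 = 53.4
Sum = 87.38
87.38 is ≥ 63 and < 88 → Meets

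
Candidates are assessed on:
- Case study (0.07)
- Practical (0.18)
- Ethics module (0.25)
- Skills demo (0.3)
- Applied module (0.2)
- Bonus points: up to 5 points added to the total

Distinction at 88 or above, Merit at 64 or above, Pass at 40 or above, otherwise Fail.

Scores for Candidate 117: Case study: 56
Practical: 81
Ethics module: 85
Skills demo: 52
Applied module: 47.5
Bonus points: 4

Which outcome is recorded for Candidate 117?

Merit

Weighted total:
  Case study 56 × 0.07 = 3.92
  Practical 81 × 0.18 = 14.58
  Ethics module 85 × 0.25 = 21.25
  Skills demo 52 × 0.3 = 15.6
  Applied module 47.5 × 0.2 = 9.5
Sum = 64.85
Bonus points: 64.85 + 4 = 68.85
68.85 is ≥ 64 and < 88 → Merit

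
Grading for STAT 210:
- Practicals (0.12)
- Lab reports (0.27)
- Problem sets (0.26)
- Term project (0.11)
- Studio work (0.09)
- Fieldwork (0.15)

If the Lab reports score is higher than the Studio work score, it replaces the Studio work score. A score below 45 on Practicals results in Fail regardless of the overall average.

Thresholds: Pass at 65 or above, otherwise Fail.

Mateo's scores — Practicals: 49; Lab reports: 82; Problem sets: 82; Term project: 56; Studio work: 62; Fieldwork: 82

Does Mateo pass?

Lab reports (82) > Studio work (62), so Studio work counts as 82.
Practicals score 49 ≥ 45: minimum met.
Weighted total:
  Practicals 49 × 0.12 = 5.88
  Lab reports 82 × 0.27 = 22.14
  Problem sets 82 × 0.26 = 21.32
  Term project 56 × 0.11 = 6.16
  Studio work 82 × 0.09 = 7.38
  Fieldwork 82 × 0.15 = 12.3
Sum = 75.18
75.18 ≥ 65 → Pass

Pass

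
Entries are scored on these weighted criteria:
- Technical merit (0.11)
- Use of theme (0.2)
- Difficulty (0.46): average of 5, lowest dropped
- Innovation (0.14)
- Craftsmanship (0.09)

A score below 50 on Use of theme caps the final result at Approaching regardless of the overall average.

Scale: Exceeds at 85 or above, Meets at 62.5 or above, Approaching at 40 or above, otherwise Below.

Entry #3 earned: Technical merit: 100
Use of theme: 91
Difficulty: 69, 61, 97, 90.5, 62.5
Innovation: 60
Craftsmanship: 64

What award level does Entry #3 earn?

Difficulty: drop 61 → average of remaining 4 = 319/4 = 79.75
Use of theme score 91 ≥ 50: minimum met.
Weighted total:
  Technical merit 100 × 0.11 = 11
  Use of theme 91 × 0.2 = 18.2
  Difficulty 79.75 × 0.46 = 36.685
  Innovation 60 × 0.14 = 8.4
  Craftsmanship 64 × 0.09 = 5.76
Sum = 80.045
80.045 is ≥ 62.5 and < 85 → Meets

Meets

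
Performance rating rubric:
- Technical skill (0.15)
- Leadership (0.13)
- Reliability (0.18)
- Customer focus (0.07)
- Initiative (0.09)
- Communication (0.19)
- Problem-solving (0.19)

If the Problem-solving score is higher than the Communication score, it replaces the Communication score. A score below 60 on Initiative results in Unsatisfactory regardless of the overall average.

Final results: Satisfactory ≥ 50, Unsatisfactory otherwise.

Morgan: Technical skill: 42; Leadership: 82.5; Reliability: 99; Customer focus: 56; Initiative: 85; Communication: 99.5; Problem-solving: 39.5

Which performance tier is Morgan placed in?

Problem-solving (39.5) ≤ Communication (99.5), so Communication stays at 99.5.
Initiative score 85 ≥ 60: minimum met.
Weighted total:
  Technical skill 42 × 0.15 = 6.3
  Leadership 82.5 × 0.13 = 10.725
  Reliability 99 × 0.18 = 17.82
  Customer focus 56 × 0.07 = 3.92
  Initiative 85 × 0.09 = 7.65
  Communication 99.5 × 0.19 = 18.905
  Problem-solving 39.5 × 0.19 = 7.505
Sum = 72.825
72.825 ≥ 50 → Satisfactory

Satisfactory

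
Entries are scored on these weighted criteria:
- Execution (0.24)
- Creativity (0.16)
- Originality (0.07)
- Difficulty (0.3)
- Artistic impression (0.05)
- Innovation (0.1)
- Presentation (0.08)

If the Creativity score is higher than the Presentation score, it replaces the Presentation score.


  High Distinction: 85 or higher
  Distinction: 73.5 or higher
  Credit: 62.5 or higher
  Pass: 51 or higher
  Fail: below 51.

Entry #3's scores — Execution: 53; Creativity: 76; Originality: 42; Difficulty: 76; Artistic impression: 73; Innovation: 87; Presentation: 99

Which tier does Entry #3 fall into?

Creativity (76) ≤ Presentation (99), so Presentation stays at 99.
Weighted total:
  Execution 53 × 0.24 = 12.72
  Creativity 76 × 0.16 = 12.16
  Originality 42 × 0.07 = 2.94
  Difficulty 76 × 0.3 = 22.8
  Artistic impression 73 × 0.05 = 3.65
  Innovation 87 × 0.1 = 8.7
  Presentation 99 × 0.08 = 7.92
Sum = 70.89
70.89 is ≥ 62.5 and < 73.5 → Credit

Credit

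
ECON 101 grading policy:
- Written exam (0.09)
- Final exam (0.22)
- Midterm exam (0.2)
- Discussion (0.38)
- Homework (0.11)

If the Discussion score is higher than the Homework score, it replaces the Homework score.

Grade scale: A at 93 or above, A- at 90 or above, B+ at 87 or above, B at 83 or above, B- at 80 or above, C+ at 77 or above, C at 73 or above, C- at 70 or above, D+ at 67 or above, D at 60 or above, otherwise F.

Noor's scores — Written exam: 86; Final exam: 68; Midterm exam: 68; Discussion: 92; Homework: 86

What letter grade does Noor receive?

Discussion (92) > Homework (86), so Homework counts as 92.
Weighted total:
  Written exam 86 × 0.09 = 7.74
  Final exam 68 × 0.22 = 14.96
  Midterm exam 68 × 0.2 = 13.6
  Discussion 92 × 0.38 = 34.96
  Homework 92 × 0.11 = 10.12
Sum = 81.38
81.38 is ≥ 80 and < 83 → B-

B-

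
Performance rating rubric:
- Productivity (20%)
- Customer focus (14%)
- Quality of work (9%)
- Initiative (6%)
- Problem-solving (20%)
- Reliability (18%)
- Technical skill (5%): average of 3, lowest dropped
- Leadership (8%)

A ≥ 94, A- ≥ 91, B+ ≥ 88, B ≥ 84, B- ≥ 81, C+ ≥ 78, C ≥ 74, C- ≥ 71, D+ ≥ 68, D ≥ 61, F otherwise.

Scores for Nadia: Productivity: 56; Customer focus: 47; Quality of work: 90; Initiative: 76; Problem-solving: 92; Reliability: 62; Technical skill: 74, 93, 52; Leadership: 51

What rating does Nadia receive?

Technical skill: drop 52 → average of remaining 2 = 167/2 = 83.5
Weighted total:
  Productivity 56 × 0.2 = 11.2
  Customer focus 47 × 0.14 = 6.58
  Quality of work 90 × 0.09 = 8.1
  Initiative 76 × 0.06 = 4.56
  Problem-solving 92 × 0.2 = 18.4
  Reliability 62 × 0.18 = 11.16
  Technical skill 83.5 × 0.05 = 4.175
  Leadership 51 × 0.08 = 4.08
Sum = 68.255
68.255 is ≥ 68 and < 71 → D+

D+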